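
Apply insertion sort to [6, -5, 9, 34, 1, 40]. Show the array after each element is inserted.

First element 6 is already 'sorted'
Insert -5: shifted 1 elements -> [-5, 6, 9, 34, 1, 40]
Insert 9: shifted 0 elements -> [-5, 6, 9, 34, 1, 40]
Insert 34: shifted 0 elements -> [-5, 6, 9, 34, 1, 40]
Insert 1: shifted 3 elements -> [-5, 1, 6, 9, 34, 40]
Insert 40: shifted 0 elements -> [-5, 1, 6, 9, 34, 40]


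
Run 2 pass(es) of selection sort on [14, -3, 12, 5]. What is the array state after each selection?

Pass 1: Select minimum -3 at index 1, swap -> [-3, 14, 12, 5]
Pass 2: Select minimum 5 at index 3, swap -> [-3, 5, 12, 14]


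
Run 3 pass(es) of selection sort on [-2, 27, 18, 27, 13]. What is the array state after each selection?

Pass 1: Select minimum -2 at index 0, swap -> [-2, 27, 18, 27, 13]
Pass 2: Select minimum 13 at index 4, swap -> [-2, 13, 18, 27, 27]
Pass 3: Select minimum 18 at index 2, swap -> [-2, 13, 18, 27, 27]


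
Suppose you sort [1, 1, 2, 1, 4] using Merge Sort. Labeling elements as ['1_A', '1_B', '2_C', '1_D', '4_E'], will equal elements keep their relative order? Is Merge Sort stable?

Trace Merge Sort on the labeled array (the key is the number; the letter only tracks identity):
  Merge [1_A] + [1_B] -> [1_A, 1_B]
  Merge [1_D] + [4_E] -> [1_D, 4_E]
  Merge [2_C] + [1_D, 4_E] -> [1_D, 2_C, 4_E]
  Merge [1_A, 1_B] + [1_D, 2_C, 4_E] -> [1_A, 1_B, 1_D, 2_C, 4_E]
Final order: [1_A, 1_B, 1_D, 2_C, 4_E]
Equal keys:
  value 1: originally 1_A, 1_B, 1_D; after sorting 1_A, 1_B, 1_D -> order preserved
All equal keys kept their original relative order. Merge Sort is stable: when the heads of the two halves are equal the merge takes from the left half first.
Answer: Stable


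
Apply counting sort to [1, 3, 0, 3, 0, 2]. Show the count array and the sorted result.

Count array: [2, 1, 1, 2]
(count[i] = number of elements equal to i)
Cumulative count: [2, 3, 4, 6]
Sorted: [0, 0, 1, 2, 3, 3]


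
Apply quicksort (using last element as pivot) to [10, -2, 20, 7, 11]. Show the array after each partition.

Partition 1: pivot=11 at index 3 -> [10, -2, 7, 11, 20]
Partition 2: pivot=7 at index 1 -> [-2, 7, 10, 11, 20]


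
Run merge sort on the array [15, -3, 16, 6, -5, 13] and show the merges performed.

Divide and conquer:
  Merge [-3] + [16] -> [-3, 16]
  Merge [15] + [-3, 16] -> [-3, 15, 16]
  Merge [-5] + [13] -> [-5, 13]
  Merge [6] + [-5, 13] -> [-5, 6, 13]
  Merge [-3, 15, 16] + [-5, 6, 13] -> [-5, -3, 6, 13, 15, 16]


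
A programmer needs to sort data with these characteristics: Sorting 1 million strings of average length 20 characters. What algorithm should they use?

Best choice: MSD radix sort or Mergesort
Reason: MSD radix sort is a non-comparison sort that buckets the strings by successive character positions, running in time proportional to the total number of characters examined rather than O(n log n) string comparisons; mergesort is a stable O(n log n)-comparison alternative that works for arbitrary variable-length keys


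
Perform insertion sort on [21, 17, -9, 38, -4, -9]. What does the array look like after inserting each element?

First element 21 is already 'sorted'
Insert 17: shifted 1 elements -> [17, 21, -9, 38, -4, -9]
Insert -9: shifted 2 elements -> [-9, 17, 21, 38, -4, -9]
Insert 38: shifted 0 elements -> [-9, 17, 21, 38, -4, -9]
Insert -4: shifted 3 elements -> [-9, -4, 17, 21, 38, -9]
Insert -9: shifted 4 elements -> [-9, -9, -4, 17, 21, 38]


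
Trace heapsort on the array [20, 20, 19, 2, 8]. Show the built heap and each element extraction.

Build heap: [20, 20, 19, 2, 8]
Extract 20: [20, 8, 19, 2, 20]
Extract 20: [19, 8, 2, 20, 20]
Extract 19: [8, 2, 19, 20, 20]
Extract 8: [2, 8, 19, 20, 20]


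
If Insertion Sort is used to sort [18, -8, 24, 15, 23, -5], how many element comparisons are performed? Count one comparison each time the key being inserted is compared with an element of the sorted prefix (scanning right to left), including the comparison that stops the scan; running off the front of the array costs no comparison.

Insert -8: 18 > -8 (shift), reached front = 1 comparison(s) -> [-8, 18, 24, 15, 23, -5]
Insert 24: 18 <= 24 (stop) = 1 comparison(s) -> [-8, 18, 24, 15, 23, -5]
Insert 15: 24 > 15 (shift), 18 > 15 (shift), -8 <= 15 (stop) = 3 comparison(s) -> [-8, 15, 18, 24, 23, -5]
Insert 23: 24 > 23 (shift), 18 <= 23 (stop) = 2 comparison(s) -> [-8, 15, 18, 23, 24, -5]
Insert -5: 24 > -5 (shift), 23 > -5 (shift), 18 > -5 (shift), 15 > -5 (shift), -8 <= -5 (stop) = 5 comparison(s) -> [-8, -5, 15, 18, 23, 24]
Total comparisons: 1 + 1 + 3 + 2 + 5 = 12


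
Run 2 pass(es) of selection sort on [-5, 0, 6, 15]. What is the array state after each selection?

Pass 1: Select minimum -5 at index 0, swap -> [-5, 0, 6, 15]
Pass 2: Select minimum 0 at index 1, swap -> [-5, 0, 6, 15]


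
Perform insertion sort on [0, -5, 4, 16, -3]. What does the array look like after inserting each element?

First element 0 is already 'sorted'
Insert -5: shifted 1 elements -> [-5, 0, 4, 16, -3]
Insert 4: shifted 0 elements -> [-5, 0, 4, 16, -3]
Insert 16: shifted 0 elements -> [-5, 0, 4, 16, -3]
Insert -3: shifted 3 elements -> [-5, -3, 0, 4, 16]


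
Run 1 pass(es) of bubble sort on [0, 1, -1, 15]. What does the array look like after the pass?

After pass 1: [0, -1, 1, 15] (1 swaps)
Total swaps: 1


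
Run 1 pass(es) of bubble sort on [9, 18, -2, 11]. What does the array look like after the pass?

After pass 1: [9, -2, 11, 18] (2 swaps)
Total swaps: 2


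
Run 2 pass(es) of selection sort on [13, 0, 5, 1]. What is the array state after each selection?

Pass 1: Select minimum 0 at index 1, swap -> [0, 13, 5, 1]
Pass 2: Select minimum 1 at index 3, swap -> [0, 1, 5, 13]


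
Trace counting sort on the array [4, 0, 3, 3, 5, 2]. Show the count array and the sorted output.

Count array: [1, 0, 1, 2, 1, 1]
(count[i] = number of elements equal to i)
Cumulative count: [1, 1, 2, 4, 5, 6]
Sorted: [0, 2, 3, 3, 4, 5]


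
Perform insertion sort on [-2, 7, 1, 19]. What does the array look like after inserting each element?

First element -2 is already 'sorted'
Insert 7: shifted 0 elements -> [-2, 7, 1, 19]
Insert 1: shifted 1 elements -> [-2, 1, 7, 19]
Insert 19: shifted 0 elements -> [-2, 1, 7, 19]


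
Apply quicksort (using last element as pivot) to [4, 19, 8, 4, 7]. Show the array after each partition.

Partition 1: pivot=7 at index 2 -> [4, 4, 7, 19, 8]
Partition 2: pivot=4 at index 1 -> [4, 4, 7, 19, 8]
Partition 3: pivot=8 at index 3 -> [4, 4, 7, 8, 19]


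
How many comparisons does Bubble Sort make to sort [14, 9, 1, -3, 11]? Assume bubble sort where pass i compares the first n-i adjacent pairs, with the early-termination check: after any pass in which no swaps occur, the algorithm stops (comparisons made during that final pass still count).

Pass 1: compare adjacent pairs (0,1)..(3,4) = 4 comparison(s), 4 swap(s) -> [9, 1, -3, 11, 14]
Pass 2: compare adjacent pairs (0,1)..(2,3) = 3 comparison(s), 2 swap(s) -> [1, -3, 9, 11, 14]
Pass 3: compare adjacent pairs (0,1)..(1,2) = 2 comparison(s), 1 swap(s) -> [-3, 1, 9, 11, 14]
Pass 4: compare adjacent pairs (0,1)..(0,1) = 1 comparison(s), 0 swap(s) -> [-3, 1, 9, 11, 14]
No swaps in this pass, so bubble sort stops here.
Total comparisons: 4 + 3 + 2 + 1 = 10


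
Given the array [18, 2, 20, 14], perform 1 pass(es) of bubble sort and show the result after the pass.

After pass 1: [2, 18, 14, 20] (2 swaps)
Total swaps: 2


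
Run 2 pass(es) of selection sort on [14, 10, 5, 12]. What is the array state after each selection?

Pass 1: Select minimum 5 at index 2, swap -> [5, 10, 14, 12]
Pass 2: Select minimum 10 at index 1, swap -> [5, 10, 14, 12]


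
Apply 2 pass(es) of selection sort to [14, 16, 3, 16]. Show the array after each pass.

Pass 1: Select minimum 3 at index 2, swap -> [3, 16, 14, 16]
Pass 2: Select minimum 14 at index 2, swap -> [3, 14, 16, 16]


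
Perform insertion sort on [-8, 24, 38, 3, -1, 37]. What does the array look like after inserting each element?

First element -8 is already 'sorted'
Insert 24: shifted 0 elements -> [-8, 24, 38, 3, -1, 37]
Insert 38: shifted 0 elements -> [-8, 24, 38, 3, -1, 37]
Insert 3: shifted 2 elements -> [-8, 3, 24, 38, -1, 37]
Insert -1: shifted 3 elements -> [-8, -1, 3, 24, 38, 37]
Insert 37: shifted 1 elements -> [-8, -1, 3, 24, 37, 38]


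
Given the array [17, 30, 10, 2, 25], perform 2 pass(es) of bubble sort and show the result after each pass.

After pass 1: [17, 10, 2, 25, 30] (3 swaps)
After pass 2: [10, 2, 17, 25, 30] (2 swaps)
Total swaps: 5


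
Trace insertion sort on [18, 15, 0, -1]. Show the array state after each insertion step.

First element 18 is already 'sorted'
Insert 15: shifted 1 elements -> [15, 18, 0, -1]
Insert 0: shifted 2 elements -> [0, 15, 18, -1]
Insert -1: shifted 3 elements -> [-1, 0, 15, 18]


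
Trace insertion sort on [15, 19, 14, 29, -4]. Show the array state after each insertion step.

First element 15 is already 'sorted'
Insert 19: shifted 0 elements -> [15, 19, 14, 29, -4]
Insert 14: shifted 2 elements -> [14, 15, 19, 29, -4]
Insert 29: shifted 0 elements -> [14, 15, 19, 29, -4]
Insert -4: shifted 4 elements -> [-4, 14, 15, 19, 29]


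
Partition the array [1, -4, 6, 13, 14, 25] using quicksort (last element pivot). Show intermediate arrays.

Partition 1: pivot=25 at index 5 -> [1, -4, 6, 13, 14, 25]
Partition 2: pivot=14 at index 4 -> [1, -4, 6, 13, 14, 25]
Partition 3: pivot=13 at index 3 -> [1, -4, 6, 13, 14, 25]
Partition 4: pivot=6 at index 2 -> [1, -4, 6, 13, 14, 25]
Partition 5: pivot=-4 at index 0 -> [-4, 1, 6, 13, 14, 25]


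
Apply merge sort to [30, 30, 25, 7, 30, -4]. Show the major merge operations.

Divide and conquer:
  Merge [30] + [25] -> [25, 30]
  Merge [30] + [25, 30] -> [25, 30, 30]
  Merge [30] + [-4] -> [-4, 30]
  Merge [7] + [-4, 30] -> [-4, 7, 30]
  Merge [25, 30, 30] + [-4, 7, 30] -> [-4, 7, 25, 30, 30, 30]


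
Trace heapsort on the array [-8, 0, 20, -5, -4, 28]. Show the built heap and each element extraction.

Build heap: [28, 0, 20, -5, -4, -8]
Extract 28: [20, 0, -8, -5, -4, 28]
Extract 20: [0, -4, -8, -5, 20, 28]
Extract 0: [-4, -5, -8, 0, 20, 28]
Extract -4: [-5, -8, -4, 0, 20, 28]
Extract -5: [-8, -5, -4, 0, 20, 28]


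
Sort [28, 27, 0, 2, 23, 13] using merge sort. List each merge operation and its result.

Divide and conquer:
  Merge [27] + [0] -> [0, 27]
  Merge [28] + [0, 27] -> [0, 27, 28]
  Merge [23] + [13] -> [13, 23]
  Merge [2] + [13, 23] -> [2, 13, 23]
  Merge [0, 27, 28] + [2, 13, 23] -> [0, 2, 13, 23, 27, 28]


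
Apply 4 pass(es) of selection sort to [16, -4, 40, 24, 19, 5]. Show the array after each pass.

Pass 1: Select minimum -4 at index 1, swap -> [-4, 16, 40, 24, 19, 5]
Pass 2: Select minimum 5 at index 5, swap -> [-4, 5, 40, 24, 19, 16]
Pass 3: Select minimum 16 at index 5, swap -> [-4, 5, 16, 24, 19, 40]
Pass 4: Select minimum 19 at index 4, swap -> [-4, 5, 16, 19, 24, 40]


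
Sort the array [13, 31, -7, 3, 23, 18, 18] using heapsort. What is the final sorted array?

Build heap: [31, 23, 18, 3, 13, -7, 18]
Extract 31: [23, 18, 18, 3, 13, -7, 31]
Extract 23: [18, 13, 18, 3, -7, 23, 31]
Extract 18: [18, 13, -7, 3, 18, 23, 31]
Extract 18: [13, 3, -7, 18, 18, 23, 31]
Extract 13: [3, -7, 13, 18, 18, 23, 31]
Extract 3: [-7, 3, 13, 18, 18, 23, 31]


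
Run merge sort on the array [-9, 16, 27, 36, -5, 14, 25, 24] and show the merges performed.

Divide and conquer:
  Merge [-9] + [16] -> [-9, 16]
  Merge [27] + [36] -> [27, 36]
  Merge [-9, 16] + [27, 36] -> [-9, 16, 27, 36]
  Merge [-5] + [14] -> [-5, 14]
  Merge [25] + [24] -> [24, 25]
  Merge [-5, 14] + [24, 25] -> [-5, 14, 24, 25]
  Merge [-9, 16, 27, 36] + [-5, 14, 24, 25] -> [-9, -5, 14, 16, 24, 25, 27, 36]


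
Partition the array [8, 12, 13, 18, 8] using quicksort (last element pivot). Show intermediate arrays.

Partition 1: pivot=8 at index 1 -> [8, 8, 13, 18, 12]
Partition 2: pivot=12 at index 2 -> [8, 8, 12, 18, 13]
Partition 3: pivot=13 at index 3 -> [8, 8, 12, 13, 18]


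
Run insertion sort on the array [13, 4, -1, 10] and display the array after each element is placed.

First element 13 is already 'sorted'
Insert 4: shifted 1 elements -> [4, 13, -1, 10]
Insert -1: shifted 2 elements -> [-1, 4, 13, 10]
Insert 10: shifted 1 elements -> [-1, 4, 10, 13]


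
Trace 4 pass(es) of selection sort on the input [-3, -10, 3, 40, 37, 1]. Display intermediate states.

Pass 1: Select minimum -10 at index 1, swap -> [-10, -3, 3, 40, 37, 1]
Pass 2: Select minimum -3 at index 1, swap -> [-10, -3, 3, 40, 37, 1]
Pass 3: Select minimum 1 at index 5, swap -> [-10, -3, 1, 40, 37, 3]
Pass 4: Select minimum 3 at index 5, swap -> [-10, -3, 1, 3, 37, 40]


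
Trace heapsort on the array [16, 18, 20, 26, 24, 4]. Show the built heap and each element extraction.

Build heap: [26, 24, 20, 18, 16, 4]
Extract 26: [24, 18, 20, 4, 16, 26]
Extract 24: [20, 18, 16, 4, 24, 26]
Extract 20: [18, 4, 16, 20, 24, 26]
Extract 18: [16, 4, 18, 20, 24, 26]
Extract 16: [4, 16, 18, 20, 24, 26]


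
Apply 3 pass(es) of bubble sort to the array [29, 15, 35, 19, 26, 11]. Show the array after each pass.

After pass 1: [15, 29, 19, 26, 11, 35] (4 swaps)
After pass 2: [15, 19, 26, 11, 29, 35] (3 swaps)
After pass 3: [15, 19, 11, 26, 29, 35] (1 swaps)
Total swaps: 8


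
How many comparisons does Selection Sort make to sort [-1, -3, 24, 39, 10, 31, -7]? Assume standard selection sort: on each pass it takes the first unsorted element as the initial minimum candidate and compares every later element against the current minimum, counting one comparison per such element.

Pass 1: scan indices 1..6 for the minimum = 6 comparison(s); min is -7, place at index 0 -> [-7, -3, 24, 39, 10, 31, -1]
Pass 2: scan indices 2..6 for the minimum = 5 comparison(s); min is -3, place at index 1 -> [-7, -3, 24, 39, 10, 31, -1]
Pass 3: scan indices 3..6 for the minimum = 4 comparison(s); min is -1, place at index 2 -> [-7, -3, -1, 39, 10, 31, 24]
Pass 4: scan indices 4..6 for the minimum = 3 comparison(s); min is 10, place at index 3 -> [-7, -3, -1, 10, 39, 31, 24]
Pass 5: scan indices 5..6 for the minimum = 2 comparison(s); min is 24, place at index 4 -> [-7, -3, -1, 10, 24, 31, 39]
Pass 6: scan indices 6..6 for the minimum = 1 comparison(s); min is 31, place at index 5 -> [-7, -3, -1, 10, 24, 31, 39]
Selection sort always scans the whole unsorted suffix, so the count is (n-1) + (n-2) + ... + 1 = n(n-1)/2 = 7*6/2 = 21 regardless of the input order.
Total comparisons: 6 + 5 + 4 + 3 + 2 + 1 = 21


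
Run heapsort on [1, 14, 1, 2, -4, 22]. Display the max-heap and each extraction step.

Build heap: [22, 14, 1, 2, -4, 1]
Extract 22: [14, 2, 1, 1, -4, 22]
Extract 14: [2, 1, 1, -4, 14, 22]
Extract 2: [1, -4, 1, 2, 14, 22]
Extract 1: [1, -4, 1, 2, 14, 22]
Extract 1: [-4, 1, 1, 2, 14, 22]


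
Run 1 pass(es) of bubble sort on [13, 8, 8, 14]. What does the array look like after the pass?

After pass 1: [8, 8, 13, 14] (2 swaps)
Total swaps: 2


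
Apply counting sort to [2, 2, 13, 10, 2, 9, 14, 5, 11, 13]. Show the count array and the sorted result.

Count array: [0, 0, 3, 0, 0, 1, 0, 0, 0, 1, 1, 1, 0, 2, 1]
(count[i] = number of elements equal to i)
Cumulative count: [0, 0, 3, 3, 3, 4, 4, 4, 4, 5, 6, 7, 7, 9, 10]
Sorted: [2, 2, 2, 5, 9, 10, 11, 13, 13, 14]


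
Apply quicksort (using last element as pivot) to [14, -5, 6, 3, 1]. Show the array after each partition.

Partition 1: pivot=1 at index 1 -> [-5, 1, 6, 3, 14]
Partition 2: pivot=14 at index 4 -> [-5, 1, 6, 3, 14]
Partition 3: pivot=3 at index 2 -> [-5, 1, 3, 6, 14]


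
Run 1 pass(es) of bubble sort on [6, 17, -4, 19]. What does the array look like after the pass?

After pass 1: [6, -4, 17, 19] (1 swaps)
Total swaps: 1


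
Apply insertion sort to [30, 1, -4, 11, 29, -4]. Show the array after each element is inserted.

First element 30 is already 'sorted'
Insert 1: shifted 1 elements -> [1, 30, -4, 11, 29, -4]
Insert -4: shifted 2 elements -> [-4, 1, 30, 11, 29, -4]
Insert 11: shifted 1 elements -> [-4, 1, 11, 30, 29, -4]
Insert 29: shifted 1 elements -> [-4, 1, 11, 29, 30, -4]
Insert -4: shifted 4 elements -> [-4, -4, 1, 11, 29, 30]


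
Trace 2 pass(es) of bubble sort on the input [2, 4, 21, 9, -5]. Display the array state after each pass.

After pass 1: [2, 4, 9, -5, 21] (2 swaps)
After pass 2: [2, 4, -5, 9, 21] (1 swaps)
Total swaps: 3


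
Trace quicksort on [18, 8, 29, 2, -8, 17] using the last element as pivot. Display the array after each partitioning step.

Partition 1: pivot=17 at index 3 -> [8, 2, -8, 17, 29, 18]
Partition 2: pivot=-8 at index 0 -> [-8, 2, 8, 17, 29, 18]
Partition 3: pivot=8 at index 2 -> [-8, 2, 8, 17, 29, 18]
Partition 4: pivot=18 at index 4 -> [-8, 2, 8, 17, 18, 29]


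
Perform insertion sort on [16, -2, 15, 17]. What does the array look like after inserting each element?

First element 16 is already 'sorted'
Insert -2: shifted 1 elements -> [-2, 16, 15, 17]
Insert 15: shifted 1 elements -> [-2, 15, 16, 17]
Insert 17: shifted 0 elements -> [-2, 15, 16, 17]


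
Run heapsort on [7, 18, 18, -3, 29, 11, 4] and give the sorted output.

Build heap: [29, 18, 18, -3, 7, 11, 4]
Extract 29: [18, 7, 18, -3, 4, 11, 29]
Extract 18: [18, 7, 11, -3, 4, 18, 29]
Extract 18: [11, 7, 4, -3, 18, 18, 29]
Extract 11: [7, -3, 4, 11, 18, 18, 29]
Extract 7: [4, -3, 7, 11, 18, 18, 29]
Extract 4: [-3, 4, 7, 11, 18, 18, 29]


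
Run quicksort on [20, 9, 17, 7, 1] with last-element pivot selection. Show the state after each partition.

Partition 1: pivot=1 at index 0 -> [1, 9, 17, 7, 20]
Partition 2: pivot=20 at index 4 -> [1, 9, 17, 7, 20]
Partition 3: pivot=7 at index 1 -> [1, 7, 17, 9, 20]
Partition 4: pivot=9 at index 2 -> [1, 7, 9, 17, 20]


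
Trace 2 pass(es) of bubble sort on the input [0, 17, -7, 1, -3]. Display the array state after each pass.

After pass 1: [0, -7, 1, -3, 17] (3 swaps)
After pass 2: [-7, 0, -3, 1, 17] (2 swaps)
Total swaps: 5


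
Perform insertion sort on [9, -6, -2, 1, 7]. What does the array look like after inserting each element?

First element 9 is already 'sorted'
Insert -6: shifted 1 elements -> [-6, 9, -2, 1, 7]
Insert -2: shifted 1 elements -> [-6, -2, 9, 1, 7]
Insert 1: shifted 1 elements -> [-6, -2, 1, 9, 7]
Insert 7: shifted 1 elements -> [-6, -2, 1, 7, 9]


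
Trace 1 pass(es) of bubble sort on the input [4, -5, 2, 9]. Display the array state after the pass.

After pass 1: [-5, 2, 4, 9] (2 swaps)
Total swaps: 2


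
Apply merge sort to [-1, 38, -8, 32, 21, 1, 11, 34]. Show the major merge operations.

Divide and conquer:
  Merge [-1] + [38] -> [-1, 38]
  Merge [-8] + [32] -> [-8, 32]
  Merge [-1, 38] + [-8, 32] -> [-8, -1, 32, 38]
  Merge [21] + [1] -> [1, 21]
  Merge [11] + [34] -> [11, 34]
  Merge [1, 21] + [11, 34] -> [1, 11, 21, 34]
  Merge [-8, -1, 32, 38] + [1, 11, 21, 34] -> [-8, -1, 1, 11, 21, 32, 34, 38]


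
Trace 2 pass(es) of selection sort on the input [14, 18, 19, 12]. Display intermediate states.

Pass 1: Select minimum 12 at index 3, swap -> [12, 18, 19, 14]
Pass 2: Select minimum 14 at index 3, swap -> [12, 14, 19, 18]


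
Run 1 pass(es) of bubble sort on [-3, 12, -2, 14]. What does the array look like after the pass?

After pass 1: [-3, -2, 12, 14] (1 swaps)
Total swaps: 1


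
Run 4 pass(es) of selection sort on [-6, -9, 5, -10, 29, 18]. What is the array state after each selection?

Pass 1: Select minimum -10 at index 3, swap -> [-10, -9, 5, -6, 29, 18]
Pass 2: Select minimum -9 at index 1, swap -> [-10, -9, 5, -6, 29, 18]
Pass 3: Select minimum -6 at index 3, swap -> [-10, -9, -6, 5, 29, 18]
Pass 4: Select minimum 5 at index 3, swap -> [-10, -9, -6, 5, 29, 18]


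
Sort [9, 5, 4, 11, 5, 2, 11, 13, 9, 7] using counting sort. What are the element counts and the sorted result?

Count array: [0, 0, 1, 0, 1, 2, 0, 1, 0, 2, 0, 2, 0, 1]
(count[i] = number of elements equal to i)
Cumulative count: [0, 0, 1, 1, 2, 4, 4, 5, 5, 7, 7, 9, 9, 10]
Sorted: [2, 4, 5, 5, 7, 9, 9, 11, 11, 13]


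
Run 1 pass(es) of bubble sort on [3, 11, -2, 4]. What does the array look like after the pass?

After pass 1: [3, -2, 4, 11] (2 swaps)
Total swaps: 2


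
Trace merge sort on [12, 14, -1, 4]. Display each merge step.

Divide and conquer:
  Merge [12] + [14] -> [12, 14]
  Merge [-1] + [4] -> [-1, 4]
  Merge [12, 14] + [-1, 4] -> [-1, 4, 12, 14]


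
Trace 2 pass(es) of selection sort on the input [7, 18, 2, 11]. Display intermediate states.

Pass 1: Select minimum 2 at index 2, swap -> [2, 18, 7, 11]
Pass 2: Select minimum 7 at index 2, swap -> [2, 7, 18, 11]


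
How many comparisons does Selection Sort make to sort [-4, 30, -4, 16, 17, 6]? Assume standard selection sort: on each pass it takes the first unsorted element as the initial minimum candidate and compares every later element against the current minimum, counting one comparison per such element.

Pass 1: scan indices 1..5 for the minimum = 5 comparison(s); min is -4, place at index 0 -> [-4, 30, -4, 16, 17, 6]
Pass 2: scan indices 2..5 for the minimum = 4 comparison(s); min is -4, place at index 1 -> [-4, -4, 30, 16, 17, 6]
Pass 3: scan indices 3..5 for the minimum = 3 comparison(s); min is 6, place at index 2 -> [-4, -4, 6, 16, 17, 30]
Pass 4: scan indices 4..5 for the minimum = 2 comparison(s); min is 16, place at index 3 -> [-4, -4, 6, 16, 17, 30]
Pass 5: scan indices 5..5 for the minimum = 1 comparison(s); min is 17, place at index 4 -> [-4, -4, 6, 16, 17, 30]
Selection sort always scans the whole unsorted suffix, so the count is (n-1) + (n-2) + ... + 1 = n(n-1)/2 = 6*5/2 = 15 regardless of the input order.
Total comparisons: 5 + 4 + 3 + 2 + 1 = 15


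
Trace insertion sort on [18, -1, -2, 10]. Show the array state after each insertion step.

First element 18 is already 'sorted'
Insert -1: shifted 1 elements -> [-1, 18, -2, 10]
Insert -2: shifted 2 elements -> [-2, -1, 18, 10]
Insert 10: shifted 1 elements -> [-2, -1, 10, 18]


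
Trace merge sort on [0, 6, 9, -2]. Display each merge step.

Divide and conquer:
  Merge [0] + [6] -> [0, 6]
  Merge [9] + [-2] -> [-2, 9]
  Merge [0, 6] + [-2, 9] -> [-2, 0, 6, 9]


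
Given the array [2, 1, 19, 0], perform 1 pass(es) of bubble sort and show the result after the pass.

After pass 1: [1, 2, 0, 19] (2 swaps)
Total swaps: 2


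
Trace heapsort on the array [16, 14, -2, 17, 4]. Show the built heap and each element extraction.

Build heap: [17, 16, -2, 14, 4]
Extract 17: [16, 14, -2, 4, 17]
Extract 16: [14, 4, -2, 16, 17]
Extract 14: [4, -2, 14, 16, 17]
Extract 4: [-2, 4, 14, 16, 17]


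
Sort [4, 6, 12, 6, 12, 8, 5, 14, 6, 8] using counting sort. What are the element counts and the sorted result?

Count array: [0, 0, 0, 0, 1, 1, 3, 0, 2, 0, 0, 0, 2, 0, 1]
(count[i] = number of elements equal to i)
Cumulative count: [0, 0, 0, 0, 1, 2, 5, 5, 7, 7, 7, 7, 9, 9, 10]
Sorted: [4, 5, 6, 6, 6, 8, 8, 12, 12, 14]


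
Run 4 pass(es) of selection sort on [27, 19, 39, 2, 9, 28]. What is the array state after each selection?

Pass 1: Select minimum 2 at index 3, swap -> [2, 19, 39, 27, 9, 28]
Pass 2: Select minimum 9 at index 4, swap -> [2, 9, 39, 27, 19, 28]
Pass 3: Select minimum 19 at index 4, swap -> [2, 9, 19, 27, 39, 28]
Pass 4: Select minimum 27 at index 3, swap -> [2, 9, 19, 27, 39, 28]


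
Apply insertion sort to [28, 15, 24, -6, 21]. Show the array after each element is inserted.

First element 28 is already 'sorted'
Insert 15: shifted 1 elements -> [15, 28, 24, -6, 21]
Insert 24: shifted 1 elements -> [15, 24, 28, -6, 21]
Insert -6: shifted 3 elements -> [-6, 15, 24, 28, 21]
Insert 21: shifted 2 elements -> [-6, 15, 21, 24, 28]


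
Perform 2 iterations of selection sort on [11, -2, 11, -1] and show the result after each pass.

Pass 1: Select minimum -2 at index 1, swap -> [-2, 11, 11, -1]
Pass 2: Select minimum -1 at index 3, swap -> [-2, -1, 11, 11]


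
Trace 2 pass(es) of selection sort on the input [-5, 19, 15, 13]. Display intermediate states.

Pass 1: Select minimum -5 at index 0, swap -> [-5, 19, 15, 13]
Pass 2: Select minimum 13 at index 3, swap -> [-5, 13, 15, 19]


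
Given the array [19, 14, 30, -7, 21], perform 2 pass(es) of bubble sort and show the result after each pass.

After pass 1: [14, 19, -7, 21, 30] (3 swaps)
After pass 2: [14, -7, 19, 21, 30] (1 swaps)
Total swaps: 4


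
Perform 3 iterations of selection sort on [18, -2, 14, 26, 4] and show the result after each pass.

Pass 1: Select minimum -2 at index 1, swap -> [-2, 18, 14, 26, 4]
Pass 2: Select minimum 4 at index 4, swap -> [-2, 4, 14, 26, 18]
Pass 3: Select minimum 14 at index 2, swap -> [-2, 4, 14, 26, 18]


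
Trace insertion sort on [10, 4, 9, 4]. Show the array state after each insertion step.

First element 10 is already 'sorted'
Insert 4: shifted 1 elements -> [4, 10, 9, 4]
Insert 9: shifted 1 elements -> [4, 9, 10, 4]
Insert 4: shifted 2 elements -> [4, 4, 9, 10]


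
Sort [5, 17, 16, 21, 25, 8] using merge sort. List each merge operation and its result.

Divide and conquer:
  Merge [17] + [16] -> [16, 17]
  Merge [5] + [16, 17] -> [5, 16, 17]
  Merge [25] + [8] -> [8, 25]
  Merge [21] + [8, 25] -> [8, 21, 25]
  Merge [5, 16, 17] + [8, 21, 25] -> [5, 8, 16, 17, 21, 25]


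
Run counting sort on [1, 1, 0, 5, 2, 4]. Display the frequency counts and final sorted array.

Count array: [1, 2, 1, 0, 1, 1]
(count[i] = number of elements equal to i)
Cumulative count: [1, 3, 4, 4, 5, 6]
Sorted: [0, 1, 1, 2, 4, 5]


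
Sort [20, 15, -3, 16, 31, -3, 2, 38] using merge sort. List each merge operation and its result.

Divide and conquer:
  Merge [20] + [15] -> [15, 20]
  Merge [-3] + [16] -> [-3, 16]
  Merge [15, 20] + [-3, 16] -> [-3, 15, 16, 20]
  Merge [31] + [-3] -> [-3, 31]
  Merge [2] + [38] -> [2, 38]
  Merge [-3, 31] + [2, 38] -> [-3, 2, 31, 38]
  Merge [-3, 15, 16, 20] + [-3, 2, 31, 38] -> [-3, -3, 2, 15, 16, 20, 31, 38]


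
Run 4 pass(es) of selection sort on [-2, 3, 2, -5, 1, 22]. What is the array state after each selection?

Pass 1: Select minimum -5 at index 3, swap -> [-5, 3, 2, -2, 1, 22]
Pass 2: Select minimum -2 at index 3, swap -> [-5, -2, 2, 3, 1, 22]
Pass 3: Select minimum 1 at index 4, swap -> [-5, -2, 1, 3, 2, 22]
Pass 4: Select minimum 2 at index 4, swap -> [-5, -2, 1, 2, 3, 22]


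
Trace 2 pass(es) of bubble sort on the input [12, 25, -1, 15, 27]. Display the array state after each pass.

After pass 1: [12, -1, 15, 25, 27] (2 swaps)
After pass 2: [-1, 12, 15, 25, 27] (1 swaps)
Total swaps: 3


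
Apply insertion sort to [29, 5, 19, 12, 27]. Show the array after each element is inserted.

First element 29 is already 'sorted'
Insert 5: shifted 1 elements -> [5, 29, 19, 12, 27]
Insert 19: shifted 1 elements -> [5, 19, 29, 12, 27]
Insert 12: shifted 2 elements -> [5, 12, 19, 29, 27]
Insert 27: shifted 1 elements -> [5, 12, 19, 27, 29]


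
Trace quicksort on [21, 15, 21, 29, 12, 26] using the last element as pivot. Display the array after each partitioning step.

Partition 1: pivot=26 at index 4 -> [21, 15, 21, 12, 26, 29]
Partition 2: pivot=12 at index 0 -> [12, 15, 21, 21, 26, 29]
Partition 3: pivot=21 at index 3 -> [12, 15, 21, 21, 26, 29]
Partition 4: pivot=21 at index 2 -> [12, 15, 21, 21, 26, 29]


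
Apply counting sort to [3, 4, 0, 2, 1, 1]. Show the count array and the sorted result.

Count array: [1, 2, 1, 1, 1]
(count[i] = number of elements equal to i)
Cumulative count: [1, 3, 4, 5, 6]
Sorted: [0, 1, 1, 2, 3, 4]


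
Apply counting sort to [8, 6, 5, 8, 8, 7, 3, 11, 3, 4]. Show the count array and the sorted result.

Count array: [0, 0, 0, 2, 1, 1, 1, 1, 3, 0, 0, 1]
(count[i] = number of elements equal to i)
Cumulative count: [0, 0, 0, 2, 3, 4, 5, 6, 9, 9, 9, 10]
Sorted: [3, 3, 4, 5, 6, 7, 8, 8, 8, 11]


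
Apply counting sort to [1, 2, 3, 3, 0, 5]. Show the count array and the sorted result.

Count array: [1, 1, 1, 2, 0, 1]
(count[i] = number of elements equal to i)
Cumulative count: [1, 2, 3, 5, 5, 6]
Sorted: [0, 1, 2, 3, 3, 5]


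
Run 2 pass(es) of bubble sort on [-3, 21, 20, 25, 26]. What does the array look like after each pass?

After pass 1: [-3, 20, 21, 25, 26] (1 swaps)
After pass 2: [-3, 20, 21, 25, 26] (0 swaps)
Total swaps: 1


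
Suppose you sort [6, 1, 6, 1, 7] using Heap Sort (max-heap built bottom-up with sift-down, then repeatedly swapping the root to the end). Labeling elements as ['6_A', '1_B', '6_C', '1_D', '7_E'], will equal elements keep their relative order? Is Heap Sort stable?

Trace Heap Sort on the labeled array (the key is the number; the letter only tracks identity):
  Build max-heap: [7_E, 6_A, 6_C, 1_D, 1_B]
  Swap root 7_E to index 4, re-heapify first 4 -> [6_A, 1_B, 6_C, 1_D, 7_E]
  Swap root 6_A to index 3, re-heapify first 3 -> [6_C, 1_B, 1_D, 6_A, 7_E]
  Swap root 6_C to index 2, re-heapify first 2 -> [1_D, 1_B, 6_C, 6_A, 7_E]
  Swap root 1_D to index 1, re-heapify first 1 -> [1_B, 1_D, 6_C, 6_A, 7_E]
Final order: [1_B, 1_D, 6_C, 6_A, 7_E]
Equal keys:
  value 1: originally 1_B, 1_D; after sorting 1_B, 1_D -> order preserved
  value 6: originally 6_A, 6_C; after sorting 6_C, 6_A -> order changed
Equal keys were reordered, so Heap Sort is not stable: heap construction and root-to-end swaps move elements without regard to the original order of equal keys. (One such input is enough; an unstable sort may happen to preserve order on other inputs, but it gives no guarantee.)
Answer: Not stable


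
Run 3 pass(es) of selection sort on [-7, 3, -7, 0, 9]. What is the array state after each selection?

Pass 1: Select minimum -7 at index 0, swap -> [-7, 3, -7, 0, 9]
Pass 2: Select minimum -7 at index 2, swap -> [-7, -7, 3, 0, 9]
Pass 3: Select minimum 0 at index 3, swap -> [-7, -7, 0, 3, 9]


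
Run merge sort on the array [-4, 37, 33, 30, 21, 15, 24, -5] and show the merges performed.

Divide and conquer:
  Merge [-4] + [37] -> [-4, 37]
  Merge [33] + [30] -> [30, 33]
  Merge [-4, 37] + [30, 33] -> [-4, 30, 33, 37]
  Merge [21] + [15] -> [15, 21]
  Merge [24] + [-5] -> [-5, 24]
  Merge [15, 21] + [-5, 24] -> [-5, 15, 21, 24]
  Merge [-4, 30, 33, 37] + [-5, 15, 21, 24] -> [-5, -4, 15, 21, 24, 30, 33, 37]


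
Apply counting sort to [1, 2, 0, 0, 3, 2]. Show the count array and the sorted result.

Count array: [2, 1, 2, 1]
(count[i] = number of elements equal to i)
Cumulative count: [2, 3, 5, 6]
Sorted: [0, 0, 1, 2, 2, 3]


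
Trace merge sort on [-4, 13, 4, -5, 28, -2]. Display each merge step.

Divide and conquer:
  Merge [13] + [4] -> [4, 13]
  Merge [-4] + [4, 13] -> [-4, 4, 13]
  Merge [28] + [-2] -> [-2, 28]
  Merge [-5] + [-2, 28] -> [-5, -2, 28]
  Merge [-4, 4, 13] + [-5, -2, 28] -> [-5, -4, -2, 4, 13, 28]


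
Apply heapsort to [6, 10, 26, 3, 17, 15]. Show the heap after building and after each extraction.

Build heap: [26, 17, 15, 3, 10, 6]
Extract 26: [17, 10, 15, 3, 6, 26]
Extract 17: [15, 10, 6, 3, 17, 26]
Extract 15: [10, 3, 6, 15, 17, 26]
Extract 10: [6, 3, 10, 15, 17, 26]
Extract 6: [3, 6, 10, 15, 17, 26]


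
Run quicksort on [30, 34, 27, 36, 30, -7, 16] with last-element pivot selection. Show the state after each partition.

Partition 1: pivot=16 at index 1 -> [-7, 16, 27, 36, 30, 30, 34]
Partition 2: pivot=34 at index 5 -> [-7, 16, 27, 30, 30, 34, 36]
Partition 3: pivot=30 at index 4 -> [-7, 16, 27, 30, 30, 34, 36]
Partition 4: pivot=30 at index 3 -> [-7, 16, 27, 30, 30, 34, 36]


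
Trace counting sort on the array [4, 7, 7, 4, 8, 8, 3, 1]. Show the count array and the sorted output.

Count array: [0, 1, 0, 1, 2, 0, 0, 2, 2]
(count[i] = number of elements equal to i)
Cumulative count: [0, 1, 1, 2, 4, 4, 4, 6, 8]
Sorted: [1, 3, 4, 4, 7, 7, 8, 8]


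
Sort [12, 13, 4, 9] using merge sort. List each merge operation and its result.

Divide and conquer:
  Merge [12] + [13] -> [12, 13]
  Merge [4] + [9] -> [4, 9]
  Merge [12, 13] + [4, 9] -> [4, 9, 12, 13]


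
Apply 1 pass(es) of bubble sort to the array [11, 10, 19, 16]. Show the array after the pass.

After pass 1: [10, 11, 16, 19] (2 swaps)
Total swaps: 2


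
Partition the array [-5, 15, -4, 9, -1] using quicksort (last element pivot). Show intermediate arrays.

Partition 1: pivot=-1 at index 2 -> [-5, -4, -1, 9, 15]
Partition 2: pivot=-4 at index 1 -> [-5, -4, -1, 9, 15]
Partition 3: pivot=15 at index 4 -> [-5, -4, -1, 9, 15]


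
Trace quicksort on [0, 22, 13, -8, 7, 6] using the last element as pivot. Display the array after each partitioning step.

Partition 1: pivot=6 at index 2 -> [0, -8, 6, 22, 7, 13]
Partition 2: pivot=-8 at index 0 -> [-8, 0, 6, 22, 7, 13]
Partition 3: pivot=13 at index 4 -> [-8, 0, 6, 7, 13, 22]


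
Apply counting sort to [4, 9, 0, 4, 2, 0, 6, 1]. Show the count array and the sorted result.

Count array: [2, 1, 1, 0, 2, 0, 1, 0, 0, 1]
(count[i] = number of elements equal to i)
Cumulative count: [2, 3, 4, 4, 6, 6, 7, 7, 7, 8]
Sorted: [0, 0, 1, 2, 4, 4, 6, 9]


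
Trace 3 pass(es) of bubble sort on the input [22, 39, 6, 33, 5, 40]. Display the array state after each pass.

After pass 1: [22, 6, 33, 5, 39, 40] (3 swaps)
After pass 2: [6, 22, 5, 33, 39, 40] (2 swaps)
After pass 3: [6, 5, 22, 33, 39, 40] (1 swaps)
Total swaps: 6


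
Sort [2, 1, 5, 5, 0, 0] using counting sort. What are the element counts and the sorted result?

Count array: [2, 1, 1, 0, 0, 2]
(count[i] = number of elements equal to i)
Cumulative count: [2, 3, 4, 4, 4, 6]
Sorted: [0, 0, 1, 2, 5, 5]


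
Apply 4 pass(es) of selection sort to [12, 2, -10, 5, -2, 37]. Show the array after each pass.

Pass 1: Select minimum -10 at index 2, swap -> [-10, 2, 12, 5, -2, 37]
Pass 2: Select minimum -2 at index 4, swap -> [-10, -2, 12, 5, 2, 37]
Pass 3: Select minimum 2 at index 4, swap -> [-10, -2, 2, 5, 12, 37]
Pass 4: Select minimum 5 at index 3, swap -> [-10, -2, 2, 5, 12, 37]


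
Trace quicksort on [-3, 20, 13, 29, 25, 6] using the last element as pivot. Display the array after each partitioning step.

Partition 1: pivot=6 at index 1 -> [-3, 6, 13, 29, 25, 20]
Partition 2: pivot=20 at index 3 -> [-3, 6, 13, 20, 25, 29]
Partition 3: pivot=29 at index 5 -> [-3, 6, 13, 20, 25, 29]


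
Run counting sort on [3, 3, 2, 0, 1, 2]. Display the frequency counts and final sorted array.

Count array: [1, 1, 2, 2]
(count[i] = number of elements equal to i)
Cumulative count: [1, 2, 4, 6]
Sorted: [0, 1, 2, 2, 3, 3]


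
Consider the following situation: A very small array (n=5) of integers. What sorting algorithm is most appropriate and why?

Best choice: Insertion sort
Reason: For tiny inputs the O(n^2) overhead is negligible and insertion sort has minimal constant factors


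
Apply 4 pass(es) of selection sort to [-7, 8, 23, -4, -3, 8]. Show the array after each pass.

Pass 1: Select minimum -7 at index 0, swap -> [-7, 8, 23, -4, -3, 8]
Pass 2: Select minimum -4 at index 3, swap -> [-7, -4, 23, 8, -3, 8]
Pass 3: Select minimum -3 at index 4, swap -> [-7, -4, -3, 8, 23, 8]
Pass 4: Select minimum 8 at index 3, swap -> [-7, -4, -3, 8, 23, 8]


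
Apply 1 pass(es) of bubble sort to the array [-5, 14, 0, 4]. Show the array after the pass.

After pass 1: [-5, 0, 4, 14] (2 swaps)
Total swaps: 2


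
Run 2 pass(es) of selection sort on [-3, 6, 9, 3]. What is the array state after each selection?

Pass 1: Select minimum -3 at index 0, swap -> [-3, 6, 9, 3]
Pass 2: Select minimum 3 at index 3, swap -> [-3, 3, 9, 6]


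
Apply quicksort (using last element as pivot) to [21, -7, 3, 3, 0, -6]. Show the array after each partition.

Partition 1: pivot=-6 at index 1 -> [-7, -6, 3, 3, 0, 21]
Partition 2: pivot=21 at index 5 -> [-7, -6, 3, 3, 0, 21]
Partition 3: pivot=0 at index 2 -> [-7, -6, 0, 3, 3, 21]
Partition 4: pivot=3 at index 4 -> [-7, -6, 0, 3, 3, 21]


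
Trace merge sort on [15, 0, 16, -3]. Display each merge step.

Divide and conquer:
  Merge [15] + [0] -> [0, 15]
  Merge [16] + [-3] -> [-3, 16]
  Merge [0, 15] + [-3, 16] -> [-3, 0, 15, 16]


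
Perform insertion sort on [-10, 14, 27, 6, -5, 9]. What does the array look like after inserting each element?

First element -10 is already 'sorted'
Insert 14: shifted 0 elements -> [-10, 14, 27, 6, -5, 9]
Insert 27: shifted 0 elements -> [-10, 14, 27, 6, -5, 9]
Insert 6: shifted 2 elements -> [-10, 6, 14, 27, -5, 9]
Insert -5: shifted 3 elements -> [-10, -5, 6, 14, 27, 9]
Insert 9: shifted 2 elements -> [-10, -5, 6, 9, 14, 27]


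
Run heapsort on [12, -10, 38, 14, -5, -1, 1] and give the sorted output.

Build heap: [38, 14, 12, -10, -5, -1, 1]
Extract 38: [14, 1, 12, -10, -5, -1, 38]
Extract 14: [12, 1, -1, -10, -5, 14, 38]
Extract 12: [1, -5, -1, -10, 12, 14, 38]
Extract 1: [-1, -5, -10, 1, 12, 14, 38]
Extract -1: [-5, -10, -1, 1, 12, 14, 38]
Extract -5: [-10, -5, -1, 1, 12, 14, 38]


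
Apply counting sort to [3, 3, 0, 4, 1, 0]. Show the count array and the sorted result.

Count array: [2, 1, 0, 2, 1]
(count[i] = number of elements equal to i)
Cumulative count: [2, 3, 3, 5, 6]
Sorted: [0, 0, 1, 3, 3, 4]


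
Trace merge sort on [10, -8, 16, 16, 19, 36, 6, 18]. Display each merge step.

Divide and conquer:
  Merge [10] + [-8] -> [-8, 10]
  Merge [16] + [16] -> [16, 16]
  Merge [-8, 10] + [16, 16] -> [-8, 10, 16, 16]
  Merge [19] + [36] -> [19, 36]
  Merge [6] + [18] -> [6, 18]
  Merge [19, 36] + [6, 18] -> [6, 18, 19, 36]
  Merge [-8, 10, 16, 16] + [6, 18, 19, 36] -> [-8, 6, 10, 16, 16, 18, 19, 36]


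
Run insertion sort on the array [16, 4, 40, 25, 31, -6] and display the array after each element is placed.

First element 16 is already 'sorted'
Insert 4: shifted 1 elements -> [4, 16, 40, 25, 31, -6]
Insert 40: shifted 0 elements -> [4, 16, 40, 25, 31, -6]
Insert 25: shifted 1 elements -> [4, 16, 25, 40, 31, -6]
Insert 31: shifted 1 elements -> [4, 16, 25, 31, 40, -6]
Insert -6: shifted 5 elements -> [-6, 4, 16, 25, 31, 40]


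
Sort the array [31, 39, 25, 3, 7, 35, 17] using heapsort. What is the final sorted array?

Build heap: [39, 31, 35, 3, 7, 25, 17]
Extract 39: [35, 31, 25, 3, 7, 17, 39]
Extract 35: [31, 17, 25, 3, 7, 35, 39]
Extract 31: [25, 17, 7, 3, 31, 35, 39]
Extract 25: [17, 3, 7, 25, 31, 35, 39]
Extract 17: [7, 3, 17, 25, 31, 35, 39]
Extract 7: [3, 7, 17, 25, 31, 35, 39]


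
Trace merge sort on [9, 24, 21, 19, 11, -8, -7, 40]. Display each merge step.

Divide and conquer:
  Merge [9] + [24] -> [9, 24]
  Merge [21] + [19] -> [19, 21]
  Merge [9, 24] + [19, 21] -> [9, 19, 21, 24]
  Merge [11] + [-8] -> [-8, 11]
  Merge [-7] + [40] -> [-7, 40]
  Merge [-8, 11] + [-7, 40] -> [-8, -7, 11, 40]
  Merge [9, 19, 21, 24] + [-8, -7, 11, 40] -> [-8, -7, 9, 11, 19, 21, 24, 40]


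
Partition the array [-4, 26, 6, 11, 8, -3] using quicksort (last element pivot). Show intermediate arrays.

Partition 1: pivot=-3 at index 1 -> [-4, -3, 6, 11, 8, 26]
Partition 2: pivot=26 at index 5 -> [-4, -3, 6, 11, 8, 26]
Partition 3: pivot=8 at index 3 -> [-4, -3, 6, 8, 11, 26]


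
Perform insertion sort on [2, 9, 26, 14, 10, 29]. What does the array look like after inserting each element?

First element 2 is already 'sorted'
Insert 9: shifted 0 elements -> [2, 9, 26, 14, 10, 29]
Insert 26: shifted 0 elements -> [2, 9, 26, 14, 10, 29]
Insert 14: shifted 1 elements -> [2, 9, 14, 26, 10, 29]
Insert 10: shifted 2 elements -> [2, 9, 10, 14, 26, 29]
Insert 29: shifted 0 elements -> [2, 9, 10, 14, 26, 29]


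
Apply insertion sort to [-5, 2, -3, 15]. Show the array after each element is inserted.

First element -5 is already 'sorted'
Insert 2: shifted 0 elements -> [-5, 2, -3, 15]
Insert -3: shifted 1 elements -> [-5, -3, 2, 15]
Insert 15: shifted 0 elements -> [-5, -3, 2, 15]


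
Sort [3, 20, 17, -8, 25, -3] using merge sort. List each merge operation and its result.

Divide and conquer:
  Merge [20] + [17] -> [17, 20]
  Merge [3] + [17, 20] -> [3, 17, 20]
  Merge [25] + [-3] -> [-3, 25]
  Merge [-8] + [-3, 25] -> [-8, -3, 25]
  Merge [3, 17, 20] + [-8, -3, 25] -> [-8, -3, 3, 17, 20, 25]
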